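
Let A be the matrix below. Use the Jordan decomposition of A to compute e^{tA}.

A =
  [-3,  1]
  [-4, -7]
e^{tA} =
  [2*t*exp(-5*t) + exp(-5*t), t*exp(-5*t)]
  [-4*t*exp(-5*t), -2*t*exp(-5*t) + exp(-5*t)]

Strategy: write A = P · J · P⁻¹ where J is a Jordan canonical form, so e^{tA} = P · e^{tJ} · P⁻¹, and e^{tJ} can be computed block-by-block.

A has Jordan form
J =
  [-5,  1]
  [ 0, -5]
(up to reordering of blocks).

Per-block formulas:
  For a 2×2 Jordan block J_2(-5): exp(t · J_2(-5)) = e^(-5t)·(I + t·N), where N is the 2×2 nilpotent shift.

After assembling e^{tJ} and conjugating by P, we get:

e^{tA} =
  [2*t*exp(-5*t) + exp(-5*t), t*exp(-5*t)]
  [-4*t*exp(-5*t), -2*t*exp(-5*t) + exp(-5*t)]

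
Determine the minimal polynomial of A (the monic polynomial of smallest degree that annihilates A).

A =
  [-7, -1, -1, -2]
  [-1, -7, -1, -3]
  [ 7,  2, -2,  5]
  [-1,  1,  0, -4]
x^2 + 10*x + 25

The characteristic polynomial is χ_A(x) = (x + 5)^4, so the eigenvalues are known. The minimal polynomial is
  m_A(x) = Π_λ (x − λ)^{k_λ}
where k_λ is the size of the *largest* Jordan block for λ (equivalently, the smallest k with (A − λI)^k v = 0 for every generalised eigenvector v of λ).

  λ = -5: largest Jordan block has size 2, contributing (x + 5)^2

So m_A(x) = (x + 5)^2 = x^2 + 10*x + 25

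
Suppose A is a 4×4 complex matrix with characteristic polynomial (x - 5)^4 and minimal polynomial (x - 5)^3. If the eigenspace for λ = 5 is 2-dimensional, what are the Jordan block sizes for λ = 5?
Block sizes for λ = 5: [3, 1]

Step 1 — from the characteristic polynomial, algebraic multiplicity of λ = 5 is 4. From dim ker(A − (5)·I) = 2, there are exactly 2 Jordan blocks for λ = 5.
Step 2 — from the minimal polynomial, the factor (x − 5)^3 tells us the largest block for λ = 5 has size 3.
Step 3 — with total size 4, 2 blocks, and largest block 3, the block sizes (in nonincreasing order) are [3, 1].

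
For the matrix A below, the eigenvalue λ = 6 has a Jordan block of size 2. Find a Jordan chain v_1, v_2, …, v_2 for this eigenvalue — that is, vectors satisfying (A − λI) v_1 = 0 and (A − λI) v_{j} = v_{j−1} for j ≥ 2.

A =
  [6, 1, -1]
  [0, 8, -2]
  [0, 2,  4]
A Jordan chain for λ = 6 of length 2:
v_1 = (1, 2, 2)ᵀ
v_2 = (0, 1, 0)ᵀ

Let N = A − (6)·I. We want v_2 with N^2 v_2 = 0 but N^1 v_2 ≠ 0; then v_{j-1} := N · v_j for j = 2, …, 2.

Pick v_2 = (0, 1, 0)ᵀ.
Then v_1 = N · v_2 = (1, 2, 2)ᵀ.

Sanity check: (A − (6)·I) v_1 = (0, 0, 0)ᵀ = 0. ✓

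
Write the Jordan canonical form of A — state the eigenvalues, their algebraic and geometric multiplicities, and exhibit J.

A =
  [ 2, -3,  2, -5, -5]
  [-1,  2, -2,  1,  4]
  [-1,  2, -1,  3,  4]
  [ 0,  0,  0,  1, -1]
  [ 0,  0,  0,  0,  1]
J_3(1) ⊕ J_2(1)

The characteristic polynomial is
  det(x·I − A) = x^5 - 5*x^4 + 10*x^3 - 10*x^2 + 5*x - 1 = (x - 1)^5

Eigenvalues and multiplicities (the geometric multiplicity of λ is n − rank(A − λI), which equals the number of Jordan blocks for λ):
  λ = 1: algebraic multiplicity = 5, geometric multiplicity = 2

Determining the block sizes for each eigenvalue:
  λ = 1: with am = 5 and gm = 2, the partition is not yet determined (e.g. several partitions of 5 into 2 parts exist). Let N = A − (1)·I. Computing rank(N^1) = 3, rank(N^2) = 1, rank(N^3) = 0; the number of blocks of size ≥ j is rank(N^{j−1}) − rank(N^j), giving [2, 2, 1]. So we have 1 block(s) of size 3, 1 block(s) of size 2 → block sizes [3, 2]

Assembling the blocks gives a Jordan form
J =
  [1, 1, 0, 0, 0]
  [0, 1, 1, 0, 0]
  [0, 0, 1, 0, 0]
  [0, 0, 0, 1, 1]
  [0, 0, 0, 0, 1]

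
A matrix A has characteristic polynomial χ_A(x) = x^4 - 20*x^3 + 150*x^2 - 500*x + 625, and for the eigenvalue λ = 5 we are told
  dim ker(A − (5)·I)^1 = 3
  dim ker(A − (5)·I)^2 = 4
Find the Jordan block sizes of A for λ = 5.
Block sizes for λ = 5: [2, 1, 1]

From the dimensions of kernels of powers, the number of Jordan blocks of size at least j is d_j − d_{j−1} where d_j = dim ker(N^j) (with d_0 = 0). Computing the differences gives [3, 1].
The number of blocks of size exactly k is (#blocks of size ≥ k) − (#blocks of size ≥ k + 1), so the partition is: 2 block(s) of size 1, 1 block(s) of size 2.
In nonincreasing order the block sizes are [2, 1, 1].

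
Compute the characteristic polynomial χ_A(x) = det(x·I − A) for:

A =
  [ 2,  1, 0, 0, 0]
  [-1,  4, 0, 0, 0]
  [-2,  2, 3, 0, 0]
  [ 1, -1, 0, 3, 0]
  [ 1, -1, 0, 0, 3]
x^5 - 15*x^4 + 90*x^3 - 270*x^2 + 405*x - 243

Expanding det(x·I − A) (e.g. by cofactor expansion or by noting that A is similar to its Jordan form J, which has the same characteristic polynomial as A) gives
  χ_A(x) = x^5 - 15*x^4 + 90*x^3 - 270*x^2 + 405*x - 243
which factors as (x - 3)^5. The eigenvalues (with algebraic multiplicities) are λ = 3 with multiplicity 5.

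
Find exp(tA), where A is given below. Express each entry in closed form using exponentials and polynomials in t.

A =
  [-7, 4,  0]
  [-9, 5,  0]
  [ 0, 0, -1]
e^{tA} =
  [-6*t*exp(-t) + exp(-t), 4*t*exp(-t), 0]
  [-9*t*exp(-t), 6*t*exp(-t) + exp(-t), 0]
  [0, 0, exp(-t)]

Strategy: write A = P · J · P⁻¹ where J is a Jordan canonical form, so e^{tA} = P · e^{tJ} · P⁻¹, and e^{tJ} can be computed block-by-block.

A has Jordan form
J =
  [-1,  1,  0]
  [ 0, -1,  0]
  [ 0,  0, -1]
(up to reordering of blocks).

Per-block formulas:
  For a 2×2 Jordan block J_2(-1): exp(t · J_2(-1)) = e^(-1t)·(I + t·N), where N is the 2×2 nilpotent shift.
  For a 1×1 block at λ = -1: exp(t · [-1]) = [e^(-1t)].

After assembling e^{tJ} and conjugating by P, we get:

e^{tA} =
  [-6*t*exp(-t) + exp(-t), 4*t*exp(-t), 0]
  [-9*t*exp(-t), 6*t*exp(-t) + exp(-t), 0]
  [0, 0, exp(-t)]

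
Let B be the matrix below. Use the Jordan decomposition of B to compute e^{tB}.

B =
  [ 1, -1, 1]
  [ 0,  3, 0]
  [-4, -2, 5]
e^{tB} =
  [-2*t*exp(3*t) + exp(3*t), -t*exp(3*t), t*exp(3*t)]
  [0, exp(3*t), 0]
  [-4*t*exp(3*t), -2*t*exp(3*t), 2*t*exp(3*t) + exp(3*t)]

Strategy: write B = P · J · P⁻¹ where J is a Jordan canonical form, so e^{tB} = P · e^{tJ} · P⁻¹, and e^{tJ} can be computed block-by-block.

B has Jordan form
J =
  [3, 1, 0]
  [0, 3, 0]
  [0, 0, 3]
(up to reordering of blocks).

Per-block formulas:
  For a 1×1 block at λ = 3: exp(t · [3]) = [e^(3t)].
  For a 2×2 Jordan block J_2(3): exp(t · J_2(3)) = e^(3t)·(I + t·N), where N is the 2×2 nilpotent shift.

After assembling e^{tJ} and conjugating by P, we get:

e^{tB} =
  [-2*t*exp(3*t) + exp(3*t), -t*exp(3*t), t*exp(3*t)]
  [0, exp(3*t), 0]
  [-4*t*exp(3*t), -2*t*exp(3*t), 2*t*exp(3*t) + exp(3*t)]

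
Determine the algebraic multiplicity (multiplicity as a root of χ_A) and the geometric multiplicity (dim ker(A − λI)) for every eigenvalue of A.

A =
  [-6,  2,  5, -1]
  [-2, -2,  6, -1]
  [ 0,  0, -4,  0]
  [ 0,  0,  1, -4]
λ = -4: alg = 4, geom = 2

Step 1 — factor the characteristic polynomial to read off the algebraic multiplicities:
  χ_A(x) = (x + 4)^4

Step 2 — compute geometric multiplicities via the rank-nullity identity g(λ) = n − rank(A − λI):
  rank(A − (-4)·I) = 2, so dim ker(A − (-4)·I) = n − 2 = 2

Summary:
  λ = -4: algebraic multiplicity = 4, geometric multiplicity = 2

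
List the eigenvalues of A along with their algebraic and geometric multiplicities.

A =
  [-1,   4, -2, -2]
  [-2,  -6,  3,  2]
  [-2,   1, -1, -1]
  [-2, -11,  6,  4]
λ = -1: alg = 4, geom = 2

Step 1 — factor the characteristic polynomial to read off the algebraic multiplicities:
  χ_A(x) = (x + 1)^4

Step 2 — compute geometric multiplicities via the rank-nullity identity g(λ) = n − rank(A − λI):
  rank(A − (-1)·I) = 2, so dim ker(A − (-1)·I) = n − 2 = 2

Summary:
  λ = -1: algebraic multiplicity = 4, geometric multiplicity = 2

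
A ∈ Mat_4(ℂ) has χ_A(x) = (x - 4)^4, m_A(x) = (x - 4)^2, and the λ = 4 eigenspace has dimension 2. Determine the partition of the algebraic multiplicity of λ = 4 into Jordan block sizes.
Block sizes for λ = 4: [2, 2]

Step 1 — from the characteristic polynomial, algebraic multiplicity of λ = 4 is 4. From dim ker(A − (4)·I) = 2, there are exactly 2 Jordan blocks for λ = 4.
Step 2 — from the minimal polynomial, the factor (x − 4)^2 tells us the largest block for λ = 4 has size 2.
Step 3 — with total size 4, 2 blocks, and largest block 2, the block sizes (in nonincreasing order) are [2, 2].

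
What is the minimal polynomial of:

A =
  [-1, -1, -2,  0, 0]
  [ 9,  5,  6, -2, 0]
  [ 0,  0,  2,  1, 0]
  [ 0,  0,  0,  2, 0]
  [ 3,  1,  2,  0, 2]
x^2 - 4*x + 4

The characteristic polynomial is χ_A(x) = (x - 2)^5, so the eigenvalues are known. The minimal polynomial is
  m_A(x) = Π_λ (x − λ)^{k_λ}
where k_λ is the size of the *largest* Jordan block for λ (equivalently, the smallest k with (A − λI)^k v = 0 for every generalised eigenvector v of λ).

  λ = 2: largest Jordan block has size 2, contributing (x − 2)^2

So m_A(x) = (x - 2)^2 = x^2 - 4*x + 4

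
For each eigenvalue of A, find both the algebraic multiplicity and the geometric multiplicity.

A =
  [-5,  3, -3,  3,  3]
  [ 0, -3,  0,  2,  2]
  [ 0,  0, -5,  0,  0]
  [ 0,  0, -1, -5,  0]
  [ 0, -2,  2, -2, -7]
λ = -5: alg = 5, geom = 3

Step 1 — factor the characteristic polynomial to read off the algebraic multiplicities:
  χ_A(x) = (x + 5)^5

Step 2 — compute geometric multiplicities via the rank-nullity identity g(λ) = n − rank(A − λI):
  rank(A − (-5)·I) = 2, so dim ker(A − (-5)·I) = n − 2 = 3

Summary:
  λ = -5: algebraic multiplicity = 5, geometric multiplicity = 3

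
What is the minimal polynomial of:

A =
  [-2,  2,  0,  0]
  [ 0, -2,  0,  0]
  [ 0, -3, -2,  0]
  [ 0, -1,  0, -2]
x^2 + 4*x + 4

The characteristic polynomial is χ_A(x) = (x + 2)^4, so the eigenvalues are known. The minimal polynomial is
  m_A(x) = Π_λ (x − λ)^{k_λ}
where k_λ is the size of the *largest* Jordan block for λ (equivalently, the smallest k with (A − λI)^k v = 0 for every generalised eigenvector v of λ).

  λ = -2: largest Jordan block has size 2, contributing (x + 2)^2

So m_A(x) = (x + 2)^2 = x^2 + 4*x + 4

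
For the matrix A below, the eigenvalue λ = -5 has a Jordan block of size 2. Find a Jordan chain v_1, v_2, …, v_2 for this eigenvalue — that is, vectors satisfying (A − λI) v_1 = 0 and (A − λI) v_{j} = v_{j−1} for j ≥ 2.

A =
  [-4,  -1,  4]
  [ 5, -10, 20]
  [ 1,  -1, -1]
A Jordan chain for λ = -5 of length 2:
v_1 = (1, 5, 1)ᵀ
v_2 = (1, 0, 0)ᵀ

Let N = A − (-5)·I. We want v_2 with N^2 v_2 = 0 but N^1 v_2 ≠ 0; then v_{j-1} := N · v_j for j = 2, …, 2.

Pick v_2 = (1, 0, 0)ᵀ.
Then v_1 = N · v_2 = (1, 5, 1)ᵀ.

Sanity check: (A − (-5)·I) v_1 = (0, 0, 0)ᵀ = 0. ✓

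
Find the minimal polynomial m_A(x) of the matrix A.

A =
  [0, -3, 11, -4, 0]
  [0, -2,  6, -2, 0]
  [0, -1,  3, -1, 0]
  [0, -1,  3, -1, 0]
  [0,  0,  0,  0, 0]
x^3

The characteristic polynomial is χ_A(x) = x^5, so the eigenvalues are known. The minimal polynomial is
  m_A(x) = Π_λ (x − λ)^{k_λ}
where k_λ is the size of the *largest* Jordan block for λ (equivalently, the smallest k with (A − λI)^k v = 0 for every generalised eigenvector v of λ).

  λ = 0: largest Jordan block has size 3, contributing (x − 0)^3

So m_A(x) = x^3 = x^3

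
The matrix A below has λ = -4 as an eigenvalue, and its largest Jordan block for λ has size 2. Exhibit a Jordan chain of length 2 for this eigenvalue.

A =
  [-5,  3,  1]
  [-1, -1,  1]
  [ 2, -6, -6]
A Jordan chain for λ = -4 of length 2:
v_1 = (-1, -1, 2)ᵀ
v_2 = (1, 0, 0)ᵀ

Let N = A − (-4)·I. We want v_2 with N^2 v_2 = 0 but N^1 v_2 ≠ 0; then v_{j-1} := N · v_j for j = 2, …, 2.

Pick v_2 = (1, 0, 0)ᵀ.
Then v_1 = N · v_2 = (-1, -1, 2)ᵀ.

Sanity check: (A − (-4)·I) v_1 = (0, 0, 0)ᵀ = 0. ✓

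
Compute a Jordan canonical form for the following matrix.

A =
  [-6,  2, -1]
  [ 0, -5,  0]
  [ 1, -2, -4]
J_2(-5) ⊕ J_1(-5)

The characteristic polynomial is
  det(x·I − A) = x^3 + 15*x^2 + 75*x + 125 = (x + 5)^3

Eigenvalues and multiplicities (the geometric multiplicity of λ is n − rank(A − λI), which equals the number of Jordan blocks for λ):
  λ = -5: algebraic multiplicity = 3, geometric multiplicity = 2

Determining the block sizes for each eigenvalue:
  λ = -5: 2 blocks summing to 3 forces exactly one block of size 2 and the rest size 1 → block sizes [2, 1]

Assembling the blocks gives a Jordan form
J =
  [-5,  1,  0]
  [ 0, -5,  0]
  [ 0,  0, -5]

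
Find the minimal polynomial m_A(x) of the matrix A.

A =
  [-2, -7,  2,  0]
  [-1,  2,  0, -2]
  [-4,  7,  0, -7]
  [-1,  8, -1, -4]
x^2 + 2*x + 1

The characteristic polynomial is χ_A(x) = (x + 1)^4, so the eigenvalues are known. The minimal polynomial is
  m_A(x) = Π_λ (x − λ)^{k_λ}
where k_λ is the size of the *largest* Jordan block for λ (equivalently, the smallest k with (A − λI)^k v = 0 for every generalised eigenvector v of λ).

  λ = -1: largest Jordan block has size 2, contributing (x + 1)^2

So m_A(x) = (x + 1)^2 = x^2 + 2*x + 1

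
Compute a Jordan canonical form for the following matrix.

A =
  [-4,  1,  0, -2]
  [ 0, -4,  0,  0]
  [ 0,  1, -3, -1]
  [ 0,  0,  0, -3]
J_2(-4) ⊕ J_2(-3)

The characteristic polynomial is
  det(x·I − A) = x^4 + 14*x^3 + 73*x^2 + 168*x + 144 = (x + 3)^2*(x + 4)^2

Eigenvalues and multiplicities (the geometric multiplicity of λ is n − rank(A − λI), which equals the number of Jordan blocks for λ):
  λ = -4: algebraic multiplicity = 2, geometric multiplicity = 1
  λ = -3: algebraic multiplicity = 2, geometric multiplicity = 1

Determining the block sizes for each eigenvalue:
  λ = -4: one block (gm = 1), so the single block has size am = 2 → block sizes [2]
  λ = -3: one block (gm = 1), so the single block has size am = 2 → block sizes [2]

Assembling the blocks gives a Jordan form
J =
  [-4,  1,  0,  0]
  [ 0, -4,  0,  0]
  [ 0,  0, -3,  1]
  [ 0,  0,  0, -3]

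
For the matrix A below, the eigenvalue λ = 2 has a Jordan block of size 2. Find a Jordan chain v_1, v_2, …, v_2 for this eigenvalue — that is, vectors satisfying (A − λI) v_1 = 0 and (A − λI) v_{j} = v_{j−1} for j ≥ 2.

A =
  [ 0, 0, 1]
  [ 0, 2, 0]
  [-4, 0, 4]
A Jordan chain for λ = 2 of length 2:
v_1 = (-2, 0, -4)ᵀ
v_2 = (1, 0, 0)ᵀ

Let N = A − (2)·I. We want v_2 with N^2 v_2 = 0 but N^1 v_2 ≠ 0; then v_{j-1} := N · v_j for j = 2, …, 2.

Pick v_2 = (1, 0, 0)ᵀ.
Then v_1 = N · v_2 = (-2, 0, -4)ᵀ.

Sanity check: (A − (2)·I) v_1 = (0, 0, 0)ᵀ = 0. ✓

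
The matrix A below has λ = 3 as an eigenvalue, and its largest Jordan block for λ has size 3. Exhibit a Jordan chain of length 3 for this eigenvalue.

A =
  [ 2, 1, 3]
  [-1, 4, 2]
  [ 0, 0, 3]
A Jordan chain for λ = 3 of length 3:
v_1 = (-1, -1, 0)ᵀ
v_2 = (3, 2, 0)ᵀ
v_3 = (0, 0, 1)ᵀ

Let N = A − (3)·I. We want v_3 with N^3 v_3 = 0 but N^2 v_3 ≠ 0; then v_{j-1} := N · v_j for j = 3, …, 2.

Pick v_3 = (0, 0, 1)ᵀ.
Then v_2 = N · v_3 = (3, 2, 0)ᵀ.
Then v_1 = N · v_2 = (-1, -1, 0)ᵀ.

Sanity check: (A − (3)·I) v_1 = (0, 0, 0)ᵀ = 0. ✓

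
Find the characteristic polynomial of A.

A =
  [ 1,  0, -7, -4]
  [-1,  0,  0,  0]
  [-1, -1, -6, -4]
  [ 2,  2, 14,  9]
x^4 - 4*x^3 + 6*x^2 - 4*x + 1

Expanding det(x·I − A) (e.g. by cofactor expansion or by noting that A is similar to its Jordan form J, which has the same characteristic polynomial as A) gives
  χ_A(x) = x^4 - 4*x^3 + 6*x^2 - 4*x + 1
which factors as (x - 1)^4. The eigenvalues (with algebraic multiplicities) are λ = 1 with multiplicity 4.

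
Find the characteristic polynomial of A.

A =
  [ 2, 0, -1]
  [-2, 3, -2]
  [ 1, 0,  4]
x^3 - 9*x^2 + 27*x - 27

Expanding det(x·I − A) (e.g. by cofactor expansion or by noting that A is similar to its Jordan form J, which has the same characteristic polynomial as A) gives
  χ_A(x) = x^3 - 9*x^2 + 27*x - 27
which factors as (x - 3)^3. The eigenvalues (with algebraic multiplicities) are λ = 3 with multiplicity 3.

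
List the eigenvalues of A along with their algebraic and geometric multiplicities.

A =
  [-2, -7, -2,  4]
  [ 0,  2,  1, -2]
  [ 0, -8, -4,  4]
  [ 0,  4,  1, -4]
λ = -2: alg = 4, geom = 2

Step 1 — factor the characteristic polynomial to read off the algebraic multiplicities:
  χ_A(x) = (x + 2)^4

Step 2 — compute geometric multiplicities via the rank-nullity identity g(λ) = n − rank(A − λI):
  rank(A − (-2)·I) = 2, so dim ker(A − (-2)·I) = n − 2 = 2

Summary:
  λ = -2: algebraic multiplicity = 4, geometric multiplicity = 2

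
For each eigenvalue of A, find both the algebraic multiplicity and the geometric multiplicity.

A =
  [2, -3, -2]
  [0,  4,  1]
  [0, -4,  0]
λ = 2: alg = 3, geom = 1

Step 1 — factor the characteristic polynomial to read off the algebraic multiplicities:
  χ_A(x) = (x - 2)^3

Step 2 — compute geometric multiplicities via the rank-nullity identity g(λ) = n − rank(A − λI):
  rank(A − (2)·I) = 2, so dim ker(A − (2)·I) = n − 2 = 1

Summary:
  λ = 2: algebraic multiplicity = 3, geometric multiplicity = 1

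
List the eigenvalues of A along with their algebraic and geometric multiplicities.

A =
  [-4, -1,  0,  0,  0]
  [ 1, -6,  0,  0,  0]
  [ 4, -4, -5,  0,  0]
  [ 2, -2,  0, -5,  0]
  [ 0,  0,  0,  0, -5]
λ = -5: alg = 5, geom = 4

Step 1 — factor the characteristic polynomial to read off the algebraic multiplicities:
  χ_A(x) = (x + 5)^5

Step 2 — compute geometric multiplicities via the rank-nullity identity g(λ) = n − rank(A − λI):
  rank(A − (-5)·I) = 1, so dim ker(A − (-5)·I) = n − 1 = 4

Summary:
  λ = -5: algebraic multiplicity = 5, geometric multiplicity = 4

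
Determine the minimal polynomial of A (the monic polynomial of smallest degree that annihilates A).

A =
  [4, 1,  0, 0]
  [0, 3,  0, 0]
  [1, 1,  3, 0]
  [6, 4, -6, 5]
x^3 - 12*x^2 + 47*x - 60

The characteristic polynomial is χ_A(x) = (x - 5)*(x - 4)*(x - 3)^2, so the eigenvalues are known. The minimal polynomial is
  m_A(x) = Π_λ (x − λ)^{k_λ}
where k_λ is the size of the *largest* Jordan block for λ (equivalently, the smallest k with (A − λI)^k v = 0 for every generalised eigenvector v of λ).

  λ = 3: largest Jordan block has size 1, contributing (x − 3)
  λ = 4: largest Jordan block has size 1, contributing (x − 4)
  λ = 5: largest Jordan block has size 1, contributing (x − 5)

So m_A(x) = (x - 5)*(x - 4)*(x - 3) = x^3 - 12*x^2 + 47*x - 60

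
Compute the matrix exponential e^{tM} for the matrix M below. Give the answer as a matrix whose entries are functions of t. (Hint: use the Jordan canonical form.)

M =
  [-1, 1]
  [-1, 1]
e^{tM} =
  [1 - t, t]
  [-t, t + 1]

Strategy: write M = P · J · P⁻¹ where J is a Jordan canonical form, so e^{tM} = P · e^{tJ} · P⁻¹, and e^{tJ} can be computed block-by-block.

M has Jordan form
J =
  [0, 1]
  [0, 0]
(up to reordering of blocks).

Per-block formulas:
  For a 2×2 Jordan block J_2(0): exp(t · J_2(0)) = e^(0t)·(I + t·N), where N is the 2×2 nilpotent shift.

After assembling e^{tJ} and conjugating by P, we get:

e^{tM} =
  [1 - t, t]
  [-t, t + 1]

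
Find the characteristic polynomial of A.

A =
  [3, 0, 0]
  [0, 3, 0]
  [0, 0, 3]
x^3 - 9*x^2 + 27*x - 27

Expanding det(x·I − A) (e.g. by cofactor expansion or by noting that A is similar to its Jordan form J, which has the same characteristic polynomial as A) gives
  χ_A(x) = x^3 - 9*x^2 + 27*x - 27
which factors as (x - 3)^3. The eigenvalues (with algebraic multiplicities) are λ = 3 with multiplicity 3.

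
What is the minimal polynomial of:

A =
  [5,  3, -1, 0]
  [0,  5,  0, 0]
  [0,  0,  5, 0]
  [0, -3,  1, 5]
x^2 - 10*x + 25

The characteristic polynomial is χ_A(x) = (x - 5)^4, so the eigenvalues are known. The minimal polynomial is
  m_A(x) = Π_λ (x − λ)^{k_λ}
where k_λ is the size of the *largest* Jordan block for λ (equivalently, the smallest k with (A − λI)^k v = 0 for every generalised eigenvector v of λ).

  λ = 5: largest Jordan block has size 2, contributing (x − 5)^2

So m_A(x) = (x - 5)^2 = x^2 - 10*x + 25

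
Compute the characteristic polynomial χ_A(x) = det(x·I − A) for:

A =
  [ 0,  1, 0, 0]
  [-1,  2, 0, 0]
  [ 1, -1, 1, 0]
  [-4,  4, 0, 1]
x^4 - 4*x^3 + 6*x^2 - 4*x + 1

Expanding det(x·I − A) (e.g. by cofactor expansion or by noting that A is similar to its Jordan form J, which has the same characteristic polynomial as A) gives
  χ_A(x) = x^4 - 4*x^3 + 6*x^2 - 4*x + 1
which factors as (x - 1)^4. The eigenvalues (with algebraic multiplicities) are λ = 1 with multiplicity 4.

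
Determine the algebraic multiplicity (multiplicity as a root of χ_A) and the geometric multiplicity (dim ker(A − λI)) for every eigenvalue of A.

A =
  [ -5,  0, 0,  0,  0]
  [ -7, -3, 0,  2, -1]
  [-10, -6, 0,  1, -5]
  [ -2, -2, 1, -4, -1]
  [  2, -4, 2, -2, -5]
λ = -5: alg = 1, geom = 1; λ = -3: alg = 4, geom = 2

Step 1 — factor the characteristic polynomial to read off the algebraic multiplicities:
  χ_A(x) = (x + 3)^4*(x + 5)

Step 2 — compute geometric multiplicities via the rank-nullity identity g(λ) = n − rank(A − λI):
  rank(A − (-5)·I) = 4, so dim ker(A − (-5)·I) = n − 4 = 1
  rank(A − (-3)·I) = 3, so dim ker(A − (-3)·I) = n − 3 = 2

Summary:
  λ = -5: algebraic multiplicity = 1, geometric multiplicity = 1
  λ = -3: algebraic multiplicity = 4, geometric multiplicity = 2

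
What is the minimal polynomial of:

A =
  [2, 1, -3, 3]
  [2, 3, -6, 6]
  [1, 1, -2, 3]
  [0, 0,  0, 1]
x^2 - 2*x + 1

The characteristic polynomial is χ_A(x) = (x - 1)^4, so the eigenvalues are known. The minimal polynomial is
  m_A(x) = Π_λ (x − λ)^{k_λ}
where k_λ is the size of the *largest* Jordan block for λ (equivalently, the smallest k with (A − λI)^k v = 0 for every generalised eigenvector v of λ).

  λ = 1: largest Jordan block has size 2, contributing (x − 1)^2

So m_A(x) = (x - 1)^2 = x^2 - 2*x + 1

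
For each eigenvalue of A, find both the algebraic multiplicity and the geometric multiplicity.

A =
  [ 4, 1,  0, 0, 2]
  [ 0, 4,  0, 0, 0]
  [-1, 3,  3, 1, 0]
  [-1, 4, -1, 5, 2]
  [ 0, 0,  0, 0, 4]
λ = 4: alg = 5, geom = 3

Step 1 — factor the characteristic polynomial to read off the algebraic multiplicities:
  χ_A(x) = (x - 4)^5

Step 2 — compute geometric multiplicities via the rank-nullity identity g(λ) = n − rank(A − λI):
  rank(A − (4)·I) = 2, so dim ker(A − (4)·I) = n − 2 = 3

Summary:
  λ = 4: algebraic multiplicity = 5, geometric multiplicity = 3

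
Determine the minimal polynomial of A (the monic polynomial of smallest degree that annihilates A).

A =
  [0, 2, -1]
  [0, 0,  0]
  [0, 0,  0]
x^2

The characteristic polynomial is χ_A(x) = x^3, so the eigenvalues are known. The minimal polynomial is
  m_A(x) = Π_λ (x − λ)^{k_λ}
where k_λ is the size of the *largest* Jordan block for λ (equivalently, the smallest k with (A − λI)^k v = 0 for every generalised eigenvector v of λ).

  λ = 0: largest Jordan block has size 2, contributing (x − 0)^2

So m_A(x) = x^2 = x^2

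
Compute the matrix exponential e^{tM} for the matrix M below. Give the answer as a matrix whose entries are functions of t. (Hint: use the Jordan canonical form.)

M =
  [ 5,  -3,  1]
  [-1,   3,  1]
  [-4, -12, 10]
e^{tM} =
  [-t*exp(6*t) + exp(6*t), -3*t*exp(6*t), t*exp(6*t)]
  [-t*exp(6*t), -3*t*exp(6*t) + exp(6*t), t*exp(6*t)]
  [-4*t*exp(6*t), -12*t*exp(6*t), 4*t*exp(6*t) + exp(6*t)]

Strategy: write M = P · J · P⁻¹ where J is a Jordan canonical form, so e^{tM} = P · e^{tJ} · P⁻¹, and e^{tJ} can be computed block-by-block.

M has Jordan form
J =
  [6, 1, 0]
  [0, 6, 0]
  [0, 0, 6]
(up to reordering of blocks).

Per-block formulas:
  For a 2×2 Jordan block J_2(6): exp(t · J_2(6)) = e^(6t)·(I + t·N), where N is the 2×2 nilpotent shift.
  For a 1×1 block at λ = 6: exp(t · [6]) = [e^(6t)].

After assembling e^{tJ} and conjugating by P, we get:

e^{tM} =
  [-t*exp(6*t) + exp(6*t), -3*t*exp(6*t), t*exp(6*t)]
  [-t*exp(6*t), -3*t*exp(6*t) + exp(6*t), t*exp(6*t)]
  [-4*t*exp(6*t), -12*t*exp(6*t), 4*t*exp(6*t) + exp(6*t)]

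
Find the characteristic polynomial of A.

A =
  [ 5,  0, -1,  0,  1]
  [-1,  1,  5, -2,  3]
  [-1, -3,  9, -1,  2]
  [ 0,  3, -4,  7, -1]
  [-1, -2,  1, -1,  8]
x^5 - 30*x^4 + 360*x^3 - 2160*x^2 + 6480*x - 7776

Expanding det(x·I − A) (e.g. by cofactor expansion or by noting that A is similar to its Jordan form J, which has the same characteristic polynomial as A) gives
  χ_A(x) = x^5 - 30*x^4 + 360*x^3 - 2160*x^2 + 6480*x - 7776
which factors as (x - 6)^5. The eigenvalues (with algebraic multiplicities) are λ = 6 with multiplicity 5.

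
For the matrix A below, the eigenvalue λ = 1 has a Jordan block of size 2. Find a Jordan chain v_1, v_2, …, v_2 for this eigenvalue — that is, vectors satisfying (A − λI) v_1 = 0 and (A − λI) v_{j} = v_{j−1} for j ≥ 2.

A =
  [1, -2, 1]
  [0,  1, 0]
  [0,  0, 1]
A Jordan chain for λ = 1 of length 2:
v_1 = (-2, 0, 0)ᵀ
v_2 = (0, 1, 0)ᵀ

Let N = A − (1)·I. We want v_2 with N^2 v_2 = 0 but N^1 v_2 ≠ 0; then v_{j-1} := N · v_j for j = 2, …, 2.

Pick v_2 = (0, 1, 0)ᵀ.
Then v_1 = N · v_2 = (-2, 0, 0)ᵀ.

Sanity check: (A − (1)·I) v_1 = (0, 0, 0)ᵀ = 0. ✓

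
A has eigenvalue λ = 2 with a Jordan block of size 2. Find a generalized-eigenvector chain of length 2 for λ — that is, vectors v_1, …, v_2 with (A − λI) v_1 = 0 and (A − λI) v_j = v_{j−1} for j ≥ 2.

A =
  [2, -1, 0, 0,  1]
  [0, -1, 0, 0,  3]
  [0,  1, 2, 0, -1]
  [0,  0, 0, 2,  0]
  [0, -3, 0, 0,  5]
A Jordan chain for λ = 2 of length 2:
v_1 = (-1, -3, 1, 0, -3)ᵀ
v_2 = (0, 1, 0, 0, 0)ᵀ

Let N = A − (2)·I. We want v_2 with N^2 v_2 = 0 but N^1 v_2 ≠ 0; then v_{j-1} := N · v_j for j = 2, …, 2.

Pick v_2 = (0, 1, 0, 0, 0)ᵀ.
Then v_1 = N · v_2 = (-1, -3, 1, 0, -3)ᵀ.

Sanity check: (A − (2)·I) v_1 = (0, 0, 0, 0, 0)ᵀ = 0. ✓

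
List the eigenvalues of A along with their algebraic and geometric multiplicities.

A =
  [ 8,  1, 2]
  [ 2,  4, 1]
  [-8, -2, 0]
λ = 4: alg = 3, geom = 1

Step 1 — factor the characteristic polynomial to read off the algebraic multiplicities:
  χ_A(x) = (x - 4)^3

Step 2 — compute geometric multiplicities via the rank-nullity identity g(λ) = n − rank(A − λI):
  rank(A − (4)·I) = 2, so dim ker(A − (4)·I) = n − 2 = 1

Summary:
  λ = 4: algebraic multiplicity = 3, geometric multiplicity = 1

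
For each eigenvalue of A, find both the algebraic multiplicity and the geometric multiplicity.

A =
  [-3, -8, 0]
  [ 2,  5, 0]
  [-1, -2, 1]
λ = 1: alg = 3, geom = 2

Step 1 — factor the characteristic polynomial to read off the algebraic multiplicities:
  χ_A(x) = (x - 1)^3

Step 2 — compute geometric multiplicities via the rank-nullity identity g(λ) = n − rank(A − λI):
  rank(A − (1)·I) = 1, so dim ker(A − (1)·I) = n − 1 = 2

Summary:
  λ = 1: algebraic multiplicity = 3, geometric multiplicity = 2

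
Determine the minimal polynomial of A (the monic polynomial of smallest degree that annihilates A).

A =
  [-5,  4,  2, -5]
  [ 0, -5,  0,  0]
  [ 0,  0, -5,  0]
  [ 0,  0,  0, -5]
x^2 + 10*x + 25

The characteristic polynomial is χ_A(x) = (x + 5)^4, so the eigenvalues are known. The minimal polynomial is
  m_A(x) = Π_λ (x − λ)^{k_λ}
where k_λ is the size of the *largest* Jordan block for λ (equivalently, the smallest k with (A − λI)^k v = 0 for every generalised eigenvector v of λ).

  λ = -5: largest Jordan block has size 2, contributing (x + 5)^2

So m_A(x) = (x + 5)^2 = x^2 + 10*x + 25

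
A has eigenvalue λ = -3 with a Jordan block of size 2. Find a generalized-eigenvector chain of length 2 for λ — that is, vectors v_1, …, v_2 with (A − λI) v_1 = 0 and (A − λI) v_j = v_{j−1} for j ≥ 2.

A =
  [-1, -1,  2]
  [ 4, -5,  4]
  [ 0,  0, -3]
A Jordan chain for λ = -3 of length 2:
v_1 = (2, 4, 0)ᵀ
v_2 = (1, 0, 0)ᵀ

Let N = A − (-3)·I. We want v_2 with N^2 v_2 = 0 but N^1 v_2 ≠ 0; then v_{j-1} := N · v_j for j = 2, …, 2.

Pick v_2 = (1, 0, 0)ᵀ.
Then v_1 = N · v_2 = (2, 4, 0)ᵀ.

Sanity check: (A − (-3)·I) v_1 = (0, 0, 0)ᵀ = 0. ✓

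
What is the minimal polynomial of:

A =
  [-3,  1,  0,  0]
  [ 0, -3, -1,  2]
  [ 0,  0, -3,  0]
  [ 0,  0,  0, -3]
x^3 + 9*x^2 + 27*x + 27

The characteristic polynomial is χ_A(x) = (x + 3)^4, so the eigenvalues are known. The minimal polynomial is
  m_A(x) = Π_λ (x − λ)^{k_λ}
where k_λ is the size of the *largest* Jordan block for λ (equivalently, the smallest k with (A − λI)^k v = 0 for every generalised eigenvector v of λ).

  λ = -3: largest Jordan block has size 3, contributing (x + 3)^3

So m_A(x) = (x + 3)^3 = x^3 + 9*x^2 + 27*x + 27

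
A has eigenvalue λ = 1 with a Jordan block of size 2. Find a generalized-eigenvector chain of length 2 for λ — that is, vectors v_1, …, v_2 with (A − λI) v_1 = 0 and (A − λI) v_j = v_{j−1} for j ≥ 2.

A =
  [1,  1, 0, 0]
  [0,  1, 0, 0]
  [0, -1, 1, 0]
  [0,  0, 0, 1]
A Jordan chain for λ = 1 of length 2:
v_1 = (1, 0, -1, 0)ᵀ
v_2 = (0, 1, 0, 0)ᵀ

Let N = A − (1)·I. We want v_2 with N^2 v_2 = 0 but N^1 v_2 ≠ 0; then v_{j-1} := N · v_j for j = 2, …, 2.

Pick v_2 = (0, 1, 0, 0)ᵀ.
Then v_1 = N · v_2 = (1, 0, -1, 0)ᵀ.

Sanity check: (A − (1)·I) v_1 = (0, 0, 0, 0)ᵀ = 0. ✓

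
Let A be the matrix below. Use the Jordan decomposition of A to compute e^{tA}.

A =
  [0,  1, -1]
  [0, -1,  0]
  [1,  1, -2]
e^{tA} =
  [t*exp(-t) + exp(-t), t*exp(-t), -t*exp(-t)]
  [0, exp(-t), 0]
  [t*exp(-t), t*exp(-t), -t*exp(-t) + exp(-t)]

Strategy: write A = P · J · P⁻¹ where J is a Jordan canonical form, so e^{tA} = P · e^{tJ} · P⁻¹, and e^{tJ} can be computed block-by-block.

A has Jordan form
J =
  [-1,  1,  0]
  [ 0, -1,  0]
  [ 0,  0, -1]
(up to reordering of blocks).

Per-block formulas:
  For a 2×2 Jordan block J_2(-1): exp(t · J_2(-1)) = e^(-1t)·(I + t·N), where N is the 2×2 nilpotent shift.
  For a 1×1 block at λ = -1: exp(t · [-1]) = [e^(-1t)].

After assembling e^{tJ} and conjugating by P, we get:

e^{tA} =
  [t*exp(-t) + exp(-t), t*exp(-t), -t*exp(-t)]
  [0, exp(-t), 0]
  [t*exp(-t), t*exp(-t), -t*exp(-t) + exp(-t)]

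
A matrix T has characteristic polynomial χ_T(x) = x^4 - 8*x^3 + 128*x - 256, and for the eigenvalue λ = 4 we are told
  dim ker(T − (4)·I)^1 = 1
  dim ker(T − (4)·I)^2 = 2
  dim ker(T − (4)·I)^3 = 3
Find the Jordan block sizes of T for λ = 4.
Block sizes for λ = 4: [3]

From the dimensions of kernels of powers, the number of Jordan blocks of size at least j is d_j − d_{j−1} where d_j = dim ker(N^j) (with d_0 = 0). Computing the differences gives [1, 1, 1].
The number of blocks of size exactly k is (#blocks of size ≥ k) − (#blocks of size ≥ k + 1), so the partition is: 1 block(s) of size 3.
In nonincreasing order the block sizes are [3].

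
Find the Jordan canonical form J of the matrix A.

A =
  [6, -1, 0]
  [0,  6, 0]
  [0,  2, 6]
J_2(6) ⊕ J_1(6)

The characteristic polynomial is
  det(x·I − A) = x^3 - 18*x^2 + 108*x - 216 = (x - 6)^3

Eigenvalues and multiplicities (the geometric multiplicity of λ is n − rank(A − λI), which equals the number of Jordan blocks for λ):
  λ = 6: algebraic multiplicity = 3, geometric multiplicity = 2

Determining the block sizes for each eigenvalue:
  λ = 6: 2 blocks summing to 3 forces exactly one block of size 2 and the rest size 1 → block sizes [2, 1]

Assembling the blocks gives a Jordan form
J =
  [6, 1, 0]
  [0, 6, 0]
  [0, 0, 6]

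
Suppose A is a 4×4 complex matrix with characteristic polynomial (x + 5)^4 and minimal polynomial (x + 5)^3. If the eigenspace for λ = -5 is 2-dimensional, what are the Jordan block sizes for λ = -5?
Block sizes for λ = -5: [3, 1]

Step 1 — from the characteristic polynomial, algebraic multiplicity of λ = -5 is 4. From dim ker(A − (-5)·I) = 2, there are exactly 2 Jordan blocks for λ = -5.
Step 2 — from the minimal polynomial, the factor (x + 5)^3 tells us the largest block for λ = -5 has size 3.
Step 3 — with total size 4, 2 blocks, and largest block 3, the block sizes (in nonincreasing order) are [3, 1].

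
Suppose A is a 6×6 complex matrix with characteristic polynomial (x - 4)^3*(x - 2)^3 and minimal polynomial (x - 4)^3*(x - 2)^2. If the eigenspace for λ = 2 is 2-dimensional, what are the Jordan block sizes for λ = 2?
Block sizes for λ = 2: [2, 1]

Step 1 — from the characteristic polynomial, algebraic multiplicity of λ = 2 is 3. From dim ker(A − (2)·I) = 2, there are exactly 2 Jordan blocks for λ = 2.
Step 2 — from the minimal polynomial, the factor (x − 2)^2 tells us the largest block for λ = 2 has size 2.
Step 3 — with total size 3, 2 blocks, and largest block 2, the block sizes (in nonincreasing order) are [2, 1].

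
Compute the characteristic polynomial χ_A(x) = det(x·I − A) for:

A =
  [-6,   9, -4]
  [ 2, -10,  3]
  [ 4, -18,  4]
x^3 + 12*x^2 + 48*x + 64

Expanding det(x·I − A) (e.g. by cofactor expansion or by noting that A is similar to its Jordan form J, which has the same characteristic polynomial as A) gives
  χ_A(x) = x^3 + 12*x^2 + 48*x + 64
which factors as (x + 4)^3. The eigenvalues (with algebraic multiplicities) are λ = -4 with multiplicity 3.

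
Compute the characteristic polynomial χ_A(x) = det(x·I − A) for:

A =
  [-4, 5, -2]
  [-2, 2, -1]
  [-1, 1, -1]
x^3 + 3*x^2 + 3*x + 1

Expanding det(x·I − A) (e.g. by cofactor expansion or by noting that A is similar to its Jordan form J, which has the same characteristic polynomial as A) gives
  χ_A(x) = x^3 + 3*x^2 + 3*x + 1
which factors as (x + 1)^3. The eigenvalues (with algebraic multiplicities) are λ = -1 with multiplicity 3.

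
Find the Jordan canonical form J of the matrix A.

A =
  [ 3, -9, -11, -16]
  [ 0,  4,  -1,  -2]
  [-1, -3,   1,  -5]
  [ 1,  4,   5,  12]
J_3(5) ⊕ J_1(5)

The characteristic polynomial is
  det(x·I − A) = x^4 - 20*x^3 + 150*x^2 - 500*x + 625 = (x - 5)^4

Eigenvalues and multiplicities (the geometric multiplicity of λ is n − rank(A − λI), which equals the number of Jordan blocks for λ):
  λ = 5: algebraic multiplicity = 4, geometric multiplicity = 2

Determining the block sizes for each eigenvalue:
  λ = 5: with am = 4 and gm = 2, the partition is not yet determined (e.g. several partitions of 4 into 2 parts exist). Let N = A − (5)·I. Computing rank(N^1) = 2, rank(N^2) = 1, rank(N^3) = 0; the number of blocks of size ≥ j is rank(N^{j−1}) − rank(N^j), giving [2, 1, 1]. So we have 1 block(s) of size 3, 1 block(s) of size 1 → block sizes [3, 1]

Assembling the blocks gives a Jordan form
J =
  [5, 1, 0, 0]
  [0, 5, 1, 0]
  [0, 0, 5, 0]
  [0, 0, 0, 5]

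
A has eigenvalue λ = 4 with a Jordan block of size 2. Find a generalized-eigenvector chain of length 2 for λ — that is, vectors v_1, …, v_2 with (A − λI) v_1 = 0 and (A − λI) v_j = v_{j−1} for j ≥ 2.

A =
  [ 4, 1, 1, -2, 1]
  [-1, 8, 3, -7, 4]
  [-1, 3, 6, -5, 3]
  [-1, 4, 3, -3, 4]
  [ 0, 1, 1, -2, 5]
A Jordan chain for λ = 4 of length 2:
v_1 = (0, -1, -1, -1, 0)ᵀ
v_2 = (1, 0, 0, 0, 0)ᵀ

Let N = A − (4)·I. We want v_2 with N^2 v_2 = 0 but N^1 v_2 ≠ 0; then v_{j-1} := N · v_j for j = 2, …, 2.

Pick v_2 = (1, 0, 0, 0, 0)ᵀ.
Then v_1 = N · v_2 = (0, -1, -1, -1, 0)ᵀ.

Sanity check: (A − (4)·I) v_1 = (0, 0, 0, 0, 0)ᵀ = 0. ✓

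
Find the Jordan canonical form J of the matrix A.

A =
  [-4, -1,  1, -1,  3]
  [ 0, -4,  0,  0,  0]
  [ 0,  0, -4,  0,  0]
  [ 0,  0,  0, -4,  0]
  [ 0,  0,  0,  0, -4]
J_2(-4) ⊕ J_1(-4) ⊕ J_1(-4) ⊕ J_1(-4)

The characteristic polynomial is
  det(x·I − A) = x^5 + 20*x^4 + 160*x^3 + 640*x^2 + 1280*x + 1024 = (x + 4)^5

Eigenvalues and multiplicities (the geometric multiplicity of λ is n − rank(A − λI), which equals the number of Jordan blocks for λ):
  λ = -4: algebraic multiplicity = 5, geometric multiplicity = 4

Determining the block sizes for each eigenvalue:
  λ = -4: 4 blocks summing to 5 forces exactly one block of size 2 and the rest size 1 → block sizes [2, 1, 1, 1]

Assembling the blocks gives a Jordan form
J =
  [-4,  1,  0,  0,  0]
  [ 0, -4,  0,  0,  0]
  [ 0,  0, -4,  0,  0]
  [ 0,  0,  0, -4,  0]
  [ 0,  0,  0,  0, -4]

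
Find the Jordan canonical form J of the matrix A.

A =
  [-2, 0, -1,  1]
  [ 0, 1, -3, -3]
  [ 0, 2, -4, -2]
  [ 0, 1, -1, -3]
J_3(-2) ⊕ J_1(-2)

The characteristic polynomial is
  det(x·I − A) = x^4 + 8*x^3 + 24*x^2 + 32*x + 16 = (x + 2)^4

Eigenvalues and multiplicities (the geometric multiplicity of λ is n − rank(A − λI), which equals the number of Jordan blocks for λ):
  λ = -2: algebraic multiplicity = 4, geometric multiplicity = 2

Determining the block sizes for each eigenvalue:
  λ = -2: with am = 4 and gm = 2, the partition is not yet determined (e.g. several partitions of 4 into 2 parts exist). Let N = A − (-2)·I. Computing rank(N^1) = 2, rank(N^2) = 1, rank(N^3) = 0; the number of blocks of size ≥ j is rank(N^{j−1}) − rank(N^j), giving [2, 1, 1]. So we have 1 block(s) of size 3, 1 block(s) of size 1 → block sizes [3, 1]

Assembling the blocks gives a Jordan form
J =
  [-2,  1,  0,  0]
  [ 0, -2,  1,  0]
  [ 0,  0, -2,  0]
  [ 0,  0,  0, -2]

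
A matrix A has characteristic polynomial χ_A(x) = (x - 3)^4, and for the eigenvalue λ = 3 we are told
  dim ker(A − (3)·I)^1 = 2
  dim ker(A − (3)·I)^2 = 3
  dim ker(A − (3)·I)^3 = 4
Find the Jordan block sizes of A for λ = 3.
Block sizes for λ = 3: [3, 1]

From the dimensions of kernels of powers, the number of Jordan blocks of size at least j is d_j − d_{j−1} where d_j = dim ker(N^j) (with d_0 = 0). Computing the differences gives [2, 1, 1].
The number of blocks of size exactly k is (#blocks of size ≥ k) − (#blocks of size ≥ k + 1), so the partition is: 1 block(s) of size 1, 1 block(s) of size 3.
In nonincreasing order the block sizes are [3, 1].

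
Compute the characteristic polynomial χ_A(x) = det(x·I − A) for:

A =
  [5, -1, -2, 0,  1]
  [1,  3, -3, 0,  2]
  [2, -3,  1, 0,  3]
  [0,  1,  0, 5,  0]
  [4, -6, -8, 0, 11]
x^5 - 25*x^4 + 250*x^3 - 1250*x^2 + 3125*x - 3125

Expanding det(x·I − A) (e.g. by cofactor expansion or by noting that A is similar to its Jordan form J, which has the same characteristic polynomial as A) gives
  χ_A(x) = x^5 - 25*x^4 + 250*x^3 - 1250*x^2 + 3125*x - 3125
which factors as (x - 5)^5. The eigenvalues (with algebraic multiplicities) are λ = 5 with multiplicity 5.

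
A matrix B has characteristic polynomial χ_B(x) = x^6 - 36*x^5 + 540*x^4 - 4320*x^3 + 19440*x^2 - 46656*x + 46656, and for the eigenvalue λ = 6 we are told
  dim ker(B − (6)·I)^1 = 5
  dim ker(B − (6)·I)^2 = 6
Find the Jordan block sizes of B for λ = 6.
Block sizes for λ = 6: [2, 1, 1, 1, 1]

From the dimensions of kernels of powers, the number of Jordan blocks of size at least j is d_j − d_{j−1} where d_j = dim ker(N^j) (with d_0 = 0). Computing the differences gives [5, 1].
The number of blocks of size exactly k is (#blocks of size ≥ k) − (#blocks of size ≥ k + 1), so the partition is: 4 block(s) of size 1, 1 block(s) of size 2.
In nonincreasing order the block sizes are [2, 1, 1, 1, 1].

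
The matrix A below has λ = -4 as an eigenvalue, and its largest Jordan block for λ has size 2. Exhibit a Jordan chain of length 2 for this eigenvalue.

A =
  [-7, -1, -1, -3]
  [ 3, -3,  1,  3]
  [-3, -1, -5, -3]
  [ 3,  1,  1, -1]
A Jordan chain for λ = -4 of length 2:
v_1 = (-3, 3, -3, 3)ᵀ
v_2 = (1, 0, 0, 0)ᵀ

Let N = A − (-4)·I. We want v_2 with N^2 v_2 = 0 but N^1 v_2 ≠ 0; then v_{j-1} := N · v_j for j = 2, …, 2.

Pick v_2 = (1, 0, 0, 0)ᵀ.
Then v_1 = N · v_2 = (-3, 3, -3, 3)ᵀ.

Sanity check: (A − (-4)·I) v_1 = (0, 0, 0, 0)ᵀ = 0. ✓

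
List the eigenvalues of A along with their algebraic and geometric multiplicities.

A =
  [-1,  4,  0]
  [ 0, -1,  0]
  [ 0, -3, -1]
λ = -1: alg = 3, geom = 2

Step 1 — factor the characteristic polynomial to read off the algebraic multiplicities:
  χ_A(x) = (x + 1)^3

Step 2 — compute geometric multiplicities via the rank-nullity identity g(λ) = n − rank(A − λI):
  rank(A − (-1)·I) = 1, so dim ker(A − (-1)·I) = n − 1 = 2

Summary:
  λ = -1: algebraic multiplicity = 3, geometric multiplicity = 2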